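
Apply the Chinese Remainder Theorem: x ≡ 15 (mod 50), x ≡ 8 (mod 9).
215

Using Chinese Remainder Theorem:
M = 50 × 9 = 450
M1 = 9, M2 = 50
y1 = 9^(-1) mod 50 = 39
y2 = 50^(-1) mod 9 = 2
x = (15×9×39 + 8×50×2) mod 450 = 215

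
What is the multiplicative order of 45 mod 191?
95

191 is prime, so ord(45) divides φ(191) = 190.
Divisors of 190: 1, 2, 5, 10, 19, 38, 95, 190.
Repeated squaring: 45^1 ≡ 45, 45^2 ≡ 115, 45^4 ≡ 46, 45^8 ≡ 15, 45^16 ≡ 34, 45^32 ≡ 10, 45^64 ≡ 100, 45^128 ≡ 68 (mod 191).
Test 45^d mod 191 for each divisor d in increasing order:
45^1 ≡ 45
45^2 ≡ 115
45^5 = 45^4·45^1 ≡ 160
45^10 = 45^8·45^2 ≡ 6
45^19 = 45^16·45^2·45^1 ≡ 39
45^38 = 45^32·45^4·45^2 ≡ 184
45^95 = 45^64·45^16·45^8·45^4·45^2·45^1 ≡ 1  ← first divisor giving 1
The order is 95.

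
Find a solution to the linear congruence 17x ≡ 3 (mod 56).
x ≡ 43 (mod 56)

gcd(17, 56) = 1, which divides 3, so solutions exist.
Find 17^(-1) mod 56 by the extended Euclidean algorithm:
56 = 3 × 17 + 5  ⟹  5 = (1)·56 + (-3)·17
17 = 3 × 5 + 2  ⟹  2 = (-3)·56 + (10)·17
5 = 2 × 2 + 1  ⟹  1 = (7)·56 + (-23)·17
So (-23)·17 ≡ 1 (mod 56), i.e. 17^(-1) ≡ -23 ≡ 33 (mod 56).
x ≡ 33 × 3 = 99 ≡ 43 (mod 56).
Check: 17 × 43 = 731 ≡ 3 (mod 56).
Unique solution: x ≡ 43 (mod 56)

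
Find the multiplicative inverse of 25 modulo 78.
25

gcd(25, 78) = 1, so the inverse exists.
Extended Euclidean algorithm on (78, 25):
78 = 3 × 25 + 3  ⟹  3 = (1)·78 + (-3)·25
25 = 8 × 3 + 1  ⟹  1 = (-8)·78 + (25)·25
So (25)·25 ≡ 1 (mod 78), i.e. 25^(-1) ≡ 25 (mod 78).
Check: 25 × 25 = 625 ≡ 1 (mod 78)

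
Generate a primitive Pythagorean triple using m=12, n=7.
(95, 168, 193)

Euclid's formula: a = m² - n², b = 2mn, c = m² + n²
m = 12, n = 7
a = 12² - 7² = 144 - 49 = 95
b = 2 × 12 × 7 = 168
c = 12² + 7² = 144 + 49 = 193
Verification: 95² + 168² = 9025 + 28224 = 37249 = 193² ✓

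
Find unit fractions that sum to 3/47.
1/16 + 1/752

Greedy algorithm:
3/47: ceiling(47/3) = 16, use 1/16
1/752: ceiling(752/1) = 752, use 1/752
Result: 3/47 = 1/16 + 1/752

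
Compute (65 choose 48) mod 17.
3

Using Lucas' theorem:
Write n=65 and k=48 in base 17:
n in base 17: [3, 14]
k in base 17: [2, 14]
C(65,48) mod 17 = ∏ C(n_i, k_i) mod 17
Digit binomials (mod 17): C(3,2) = 3; C(14,14) = 1
Product: 3 × 1 = 3 ≡ 3 (mod 17)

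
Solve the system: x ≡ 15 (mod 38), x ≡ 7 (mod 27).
547

Using Chinese Remainder Theorem:
M = 38 × 27 = 1026
M1 = 27, M2 = 38
y1 = 27^(-1) mod 38 = 31
y2 = 38^(-1) mod 27 = 5
x = (15×27×31 + 7×38×5) mod 1026 = 547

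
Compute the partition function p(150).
40853235313

p(n) counts ways to write n as a sum of positive integers (order ignored).
Euler's pentagonal recurrence: p(k) = p(k-1) + p(k-2) - p(k-5) - p(k-7) + p(k-12) + p(k-15) - ... (offsets j(3j∓1)/2, signs ++--, p(0)=1, p(<0)=0).
DP table for k = 0..149: p(0)=1, p(1)=1, p(2)=2, p(3)=3, p(4)=5, p(5)=7, p(6)=11, p(7)=15, p(8)=22, p(9)=30, p(10)=42, p(11)=56, p(12)=77, p(13)=101, p(14)=135, p(15)=176, p(16)=231, p(17)=297, p(18)=385, p(19)=490, p(20)=627, p(21)=792, p(22)=1002, p(23)=1255, p(24)=1575, p(25)=1958, p(26)=2436, p(27)=3010, p(28)=3718, p(29)=4565, p(30)=5604, p(31)=6842, p(32)=8349, p(33)=10143, p(34)=12310, p(35)=14883, p(36)=17977, p(37)=21637, p(38)=26015, p(39)=31185, p(40)=37338, p(41)=44583, p(42)=53174, p(43)=63261, p(44)=75175, p(45)=89134, p(46)=105558, p(47)=124754, p(48)=147273, p(49)=173525, p(50)=204226, p(51)=239943, p(52)=281589, p(53)=329931, p(54)=386155, p(55)=451276, p(56)=526823, p(57)=614154, p(58)=715220, p(59)=831820, p(60)=966467, p(61)=1121505, p(62)=1300156, p(63)=1505499, p(64)=1741630, p(65)=2012558, p(66)=2323520, p(67)=2679689, p(68)=3087735, p(69)=3554345, p(70)=4087968, p(71)=4697205, p(72)=5392783, p(73)=6185689, p(74)=7089500, p(75)=8118264, p(76)=9289091, p(77)=10619863, p(78)=12132164, p(79)=13848650, p(80)=15796476, p(81)=18004327, p(82)=20506255, p(83)=23338469, p(84)=26543660, p(85)=30167357, p(86)=34262962, p(87)=38887673, p(88)=44108109, p(89)=49995925, p(90)=56634173, p(91)=64112359, p(92)=72533807, p(93)=82010177, p(94)=92669720, p(95)=104651419, p(96)=118114304, p(97)=133230930, p(98)=150198136, p(99)=169229875, p(100)=190569292, p(101)=214481126, p(102)=241265379, p(103)=271248950, p(104)=304801365, p(105)=342325709, p(106)=384276336, p(107)=431149389, p(108)=483502844, p(109)=541946240, p(110)=607163746, p(111)=679903203, p(112)=761002156, p(113)=851376628, p(114)=952050665, p(115)=1064144451, p(116)=1188908248, p(117)=1327710076, p(118)=1482074143, p(119)=1653668665, p(120)=1844349560, p(121)=2056148051, p(122)=2291320912, p(123)=2552338241, p(124)=2841940500, p(125)=3163127352, p(126)=3519222692, p(127)=3913864295, p(128)=4351078600, p(129)=4835271870, p(130)=5371315400, p(131)=5964539504, p(132)=6620830889, p(133)=7346629512, p(134)=8149040695, p(135)=9035836076, p(136)=10015581680, p(137)=11097645016, p(138)=12292341831, p(139)=13610949895, p(140)=15065878135, p(141)=16670689208, p(142)=18440293320, p(143)=20390982757, p(144)=22540654445, p(145)=24908858009, p(146)=27517052599, p(147)=30388671978, p(148)=33549419497, p(149)=37027355200.
Final step: p(150) = p(149) + p(148) - p(145) - p(143) + p(138) + p(135) - p(128) - p(124) + p(115) + p(110) - p(99) - p(93) + p(80) + p(73) - p(58) - p(50) + p(33) + p(24) - p(5)
= 37027355200 + 33549419497 - 24908858009 - 20390982757 + 12292341831 + 9035836076 - 4351078600 - 2841940500 + 1064144451 + 607163746 - 169229875 - 82010177 + 15796476 + 6185689 - 715220 - 204226 + 10143 + 1575 - 7
= 40853235313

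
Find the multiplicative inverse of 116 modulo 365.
236

gcd(116, 365) = 1, so the inverse exists.
Extended Euclidean algorithm on (365, 116):
365 = 3 × 116 + 17  ⟹  17 = (1)·365 + (-3)·116
116 = 6 × 17 + 14  ⟹  14 = (-6)·365 + (19)·116
17 = 1 × 14 + 3  ⟹  3 = (7)·365 + (-22)·116
14 = 4 × 3 + 2  ⟹  2 = (-34)·365 + (107)·116
3 = 1 × 2 + 1  ⟹  1 = (41)·365 + (-129)·116
So (-129)·116 ≡ 1 (mod 365), i.e. 116^(-1) ≡ -129 ≡ 236 (mod 365).
Check: 116 × 236 = 27376 ≡ 1 (mod 365)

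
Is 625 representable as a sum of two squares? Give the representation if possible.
0² + 25² (a=0, b=25)

Factorization: 625 = 5^4
By Fermat: n is sum of two squares iff every prime p ≡ 3 (mod 4) appears to even power.
All primes ≡ 3 (mod 4) appear to even power.
Search a = 0, 1, 2, … for 625 - a² a perfect square: first hit at a = 0: 625 - 0 = 625 = 25².
625 = 0² + 25² = 0 + 625 ✓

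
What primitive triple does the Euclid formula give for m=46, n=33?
(1027, 3036, 3205)

Euclid's formula: a = m² - n², b = 2mn, c = m² + n²
m = 46, n = 33
a = 46² - 33² = 2116 - 1089 = 1027
b = 2 × 46 × 33 = 3036
c = 46² + 33² = 2116 + 1089 = 3205
Verification: 1027² + 3036² = 1054729 + 9217296 = 10272025 = 3205² ✓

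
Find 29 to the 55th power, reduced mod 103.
83

Repeated squaring. Binary of 55 = 110111.
29^1 ≡ 29 (mod 103); 29^2 ≡ 17 (mod 103); 29^4 ≡ 83 (mod 103); 29^8 ≡ 91 (mod 103); 29^16 ≡ 41 (mod 103); 29^32 ≡ 33 (mod 103)
29^55 = 29^1 × 29^2 × 29^4 × 29^16 × 29^32 ≡ 83 (mod 103)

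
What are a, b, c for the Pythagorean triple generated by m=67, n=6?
(4453, 804, 4525)

Euclid's formula: a = m² - n², b = 2mn, c = m² + n²
m = 67, n = 6
a = 67² - 6² = 4489 - 36 = 4453
b = 2 × 67 × 6 = 804
c = 67² + 6² = 4489 + 36 = 4525
Verification: 4453² + 804² = 19829209 + 646416 = 20475625 = 4525² ✓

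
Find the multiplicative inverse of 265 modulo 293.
136

gcd(265, 293) = 1, so the inverse exists.
Extended Euclidean algorithm on (293, 265):
293 = 1 × 265 + 28  ⟹  28 = (1)·293 + (-1)·265
265 = 9 × 28 + 13  ⟹  13 = (-9)·293 + (10)·265
28 = 2 × 13 + 2  ⟹  2 = (19)·293 + (-21)·265
13 = 6 × 2 + 1  ⟹  1 = (-123)·293 + (136)·265
So (136)·265 ≡ 1 (mod 293), i.e. 265^(-1) ≡ 136 (mod 293).
Check: 265 × 136 = 36040 ≡ 1 (mod 293)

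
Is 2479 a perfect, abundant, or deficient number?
deficient

Proper divisors of 2479: sum = 1 + 37 + 67 = 105
Since 105 < 2479, 2479 is deficient.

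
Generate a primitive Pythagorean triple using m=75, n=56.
(2489, 8400, 8761)

Euclid's formula: a = m² - n², b = 2mn, c = m² + n²
m = 75, n = 56
a = 75² - 56² = 5625 - 3136 = 2489
b = 2 × 75 × 56 = 8400
c = 75² + 56² = 5625 + 3136 = 8761
Verification: 2489² + 8400² = 6195121 + 70560000 = 76755121 = 8761² ✓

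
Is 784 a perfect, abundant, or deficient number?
abundant

Proper divisors of 784: sum = 1 + 2 + 4 + 7 + 8 + 14 + 16 + 28 + 49 + 56 + 98 + 112 + 196 + 392 = 983
Since 983 > 784, 784 is abundant.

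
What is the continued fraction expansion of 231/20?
[11; 1, 1, 4, 2]

Euclidean algorithm steps:
231 = 11 × 20 + 11
20 = 1 × 11 + 9
11 = 1 × 9 + 2
9 = 4 × 2 + 1
2 = 2 × 1 + 0
Continued fraction: [11; 1, 1, 4, 2]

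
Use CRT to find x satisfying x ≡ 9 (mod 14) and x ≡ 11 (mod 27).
65

Using Chinese Remainder Theorem:
M = 14 × 27 = 378
M1 = 27, M2 = 14
y1 = 27^(-1) mod 14 = 13
y2 = 14^(-1) mod 27 = 2
x = (9×27×13 + 11×14×2) mod 378 = 65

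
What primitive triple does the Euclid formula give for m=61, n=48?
(1417, 5856, 6025)

Euclid's formula: a = m² - n², b = 2mn, c = m² + n²
m = 61, n = 48
a = 61² - 48² = 3721 - 2304 = 1417
b = 2 × 61 × 48 = 5856
c = 61² + 48² = 3721 + 2304 = 6025
Verification: 1417² + 5856² = 2007889 + 34292736 = 36300625 = 6025² ✓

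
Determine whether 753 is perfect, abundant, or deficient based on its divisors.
deficient

Proper divisors of 753: sum = 1 + 3 + 251 = 255
Since 255 < 753, 753 is deficient.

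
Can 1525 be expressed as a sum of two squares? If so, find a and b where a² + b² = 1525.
2² + 39² (a=2, b=39)

Factorization: 1525 = 5^2 × 61
By Fermat: n is sum of two squares iff every prime p ≡ 3 (mod 4) appears to even power.
All primes ≡ 3 (mod 4) appear to even power.
Search a = 0, 1, 2, … for 1525 - a² a perfect square: first hit at a = 2: 1525 - 4 = 1521 = 39².
1525 = 2² + 39² = 4 + 1521 ✓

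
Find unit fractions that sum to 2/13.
1/7 + 1/91

Greedy algorithm:
2/13: ceiling(13/2) = 7, use 1/7
1/91: ceiling(91/1) = 91, use 1/91
Result: 2/13 = 1/7 + 1/91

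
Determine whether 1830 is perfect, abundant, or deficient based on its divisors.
abundant

Proper divisors of 1830: sum = 1 + 2 + 3 + 5 + 6 + 10 + 15 + 30 + 61 + 122 + 183 + 305 + 366 + 610 + 915 = 2634
Since 2634 > 1830, 1830 is abundant.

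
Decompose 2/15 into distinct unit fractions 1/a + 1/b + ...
1/8 + 1/120

Greedy algorithm:
2/15: ceiling(15/2) = 8, use 1/8
1/120: ceiling(120/1) = 120, use 1/120
Result: 2/15 = 1/8 + 1/120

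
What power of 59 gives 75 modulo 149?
135

Baby-step giant-step with step n = ⌈√149⌉ = 13.
Baby steps 59^j mod 149 (j:value) for j=0..12: 0:1, 1:59, 2:54, 3:57, 4:85, 5:98, 6:120, 7:77, 8:73, 9:135, 10:68, 11:138, 12:96.
Giant-step multiplier: 59^(-13) ≡ 59^(148-13) = 59^135 ≡ 75 (mod 149).
Giant steps γ_i = 75·75^i mod 149: γ_0=75, γ_1=112, γ_2=56, γ_3=28, γ_4=14, γ_5=7, γ_6=78, γ_7=39, γ_8=94, γ_9=47, γ_10=98 (in table at j=5).
x = i·n + j = 10·13 + 5 = 135.
Check: 59^135 ≡ 75 (mod 149).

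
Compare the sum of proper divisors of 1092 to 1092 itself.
abundant

Proper divisors of 1092: sum = 1 + 2 + 3 + 4 + 6 + 7 + 12 + 13 + ... + 182 + 273 + 364 + 546 (23 divisors) = 2044
Since 2044 > 1092, 1092 is abundant.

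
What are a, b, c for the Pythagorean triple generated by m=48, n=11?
(2183, 1056, 2425)

Euclid's formula: a = m² - n², b = 2mn, c = m² + n²
m = 48, n = 11
a = 48² - 11² = 2304 - 121 = 2183
b = 2 × 48 × 11 = 1056
c = 48² + 11² = 2304 + 121 = 2425
Verification: 2183² + 1056² = 4765489 + 1115136 = 5880625 = 2425² ✓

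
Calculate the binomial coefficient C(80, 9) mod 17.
16

Using Lucas' theorem:
Write n=80 and k=9 in base 17:
n in base 17: [4, 12]
k in base 17: [0, 9]
C(80,9) mod 17 = ∏ C(n_i, k_i) mod 17
Digit binomials (mod 17): C(4,0) = 1; C(12,9) = 220 ≡ 16
Product: 1 × 16 = 16 ≡ 16 (mod 17)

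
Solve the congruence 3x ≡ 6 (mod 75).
x ≡ 2 (mod 25)

gcd(3, 75) = 3, which divides 6, so solutions exist.
Divide through by 3: x ≡ 2 (mod 25).
The coefficient of x is now 1, so x ≡ 2 (mod 25).
Check: 3 × 2 = 6 ≡ 6 (mod 75).
x ≡ 2 (mod 25), giving 3 solutions mod 75.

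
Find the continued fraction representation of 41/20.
[2; 20]

Euclidean algorithm steps:
41 = 2 × 20 + 1
20 = 20 × 1 + 0
Continued fraction: [2; 20]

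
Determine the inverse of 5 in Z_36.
29

gcd(5, 36) = 1, so the inverse exists.
Extended Euclidean algorithm on (36, 5):
36 = 7 × 5 + 1  ⟹  1 = (1)·36 + (-7)·5
So (-7)·5 ≡ 1 (mod 36), i.e. 5^(-1) ≡ -7 ≡ 29 (mod 36).
Check: 5 × 29 = 145 ≡ 1 (mod 36)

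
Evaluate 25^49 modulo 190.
175

Repeated squaring. Binary of 49 = 110001.
25^1 ≡ 25 (mod 190); 25^2 ≡ 55 (mod 190); 25^4 ≡ 175 (mod 190); 25^8 ≡ 35 (mod 190); 25^16 ≡ 85 (mod 190); 25^32 ≡ 5 (mod 190)
25^49 = 25^1 × 25^16 × 25^32 ≡ 175 (mod 190)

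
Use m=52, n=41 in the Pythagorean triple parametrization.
(1023, 4264, 4385)

Euclid's formula: a = m² - n², b = 2mn, c = m² + n²
m = 52, n = 41
a = 52² - 41² = 2704 - 1681 = 1023
b = 2 × 52 × 41 = 4264
c = 52² + 41² = 2704 + 1681 = 4385
Verification: 1023² + 4264² = 1046529 + 18181696 = 19228225 = 4385² ✓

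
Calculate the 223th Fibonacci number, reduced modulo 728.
365

Matrix identity: Q^n = [[F_(n+1), F_n], [F_n, F_(n-1)]] with Q = [[1,1],[1,0]].
n = 223 = 11011111₂. Square-and-multiply, entries mod 728:
Q^1 = [[1,1],[1,0]]
Q^3 = (Q^1)²·Q = [[3,2],[2,1]]
Q^6 = (Q^3)² = [[13,8],[8,5]]
Q^13 = (Q^6)²·Q = [[377,233],[233,144]]
Q^27 = (Q^13)²·Q = [[403,586],[586,545]]
Q^55 = (Q^27)²·Q = [[637,573],[573,64]]
Q^111 = (Q^55)²·Q = [[91,274],[274,545]]
Q^223 = (Q^111)²·Q = [[637,365],[365,272]]
F_223 mod 728 = Q^223[0][1] = 365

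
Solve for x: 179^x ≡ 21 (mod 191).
163

Baby-step giant-step with step n = ⌈√191⌉ = 14.
Baby steps 179^j mod 191 (j:value) for j=0..13: 0:1, 1:179, 2:144, 3:182, 4:108, 5:41, 6:81, 7:174, 8:13, 9:35, 10:153, 11:74, 12:67, 13:151.
Giant-step multiplier: 179^(-14) ≡ 179^(190-14) = 179^176 ≡ 115 (mod 191).
Giant steps γ_i = 21·115^i mod 191: γ_0=21, γ_1=123, γ_2=11, γ_3=119, γ_4=124, γ_5=126, γ_6=165, γ_7=66, γ_8=141, γ_9=171, γ_10=183, γ_11=35 (in table at j=9).
x = i·n + j = 11·14 + 9 = 163.
Check: 179^163 ≡ 21 (mod 191).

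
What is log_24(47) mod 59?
7

Baby-step giant-step with step n = ⌈√59⌉ = 8.
Baby steps 24^j mod 59 (j:value) for j=0..7: 0:1, 1:24, 2:45, 3:18, 4:19, 5:43, 6:29, 7:47.
h = 47 is already in the table at j=7, so x = 7.
Check: 24^7 ≡ 47 (mod 59).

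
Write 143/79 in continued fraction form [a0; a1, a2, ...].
[1; 1, 4, 3, 1, 3]

Euclidean algorithm steps:
143 = 1 × 79 + 64
79 = 1 × 64 + 15
64 = 4 × 15 + 4
15 = 3 × 4 + 3
4 = 1 × 3 + 1
3 = 3 × 1 + 0
Continued fraction: [1; 1, 4, 3, 1, 3]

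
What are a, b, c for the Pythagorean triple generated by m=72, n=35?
(3959, 5040, 6409)

Euclid's formula: a = m² - n², b = 2mn, c = m² + n²
m = 72, n = 35
a = 72² - 35² = 5184 - 1225 = 3959
b = 2 × 72 × 35 = 5040
c = 72² + 35² = 5184 + 1225 = 6409
Verification: 3959² + 5040² = 15673681 + 25401600 = 41075281 = 6409² ✓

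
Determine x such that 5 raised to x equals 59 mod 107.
23

Baby-step giant-step with step n = ⌈√107⌉ = 11.
Baby steps 5^j mod 107 (j:value) for j=0..10: 0:1, 1:5, 2:25, 3:18, 4:90, 5:22, 6:3, 7:15, 8:75, 9:54, 10:56.
Giant-step multiplier: 5^(-11) ≡ 5^(106-11) = 5^95 ≡ 60 (mod 107).
Giant steps γ_i = 59·60^i mod 107: γ_0=59, γ_1=9, γ_2=5 (in table at j=1).
x = i·n + j = 2·11 + 1 = 23.
Check: 5^23 ≡ 59 (mod 107).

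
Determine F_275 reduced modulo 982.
821

Matrix identity: Q^n = [[F_(n+1), F_n], [F_n, F_(n-1)]] with Q = [[1,1],[1,0]].
n = 275 = 100010011₂. Square-and-multiply, entries mod 982:
Q^1 = [[1,1],[1,0]]
Q^2 = (Q^1)² = [[2,1],[1,1]]
Q^4 = (Q^2)² = [[5,3],[3,2]]
Q^8 = (Q^4)² = [[34,21],[21,13]]
Q^17 = (Q^8)²·Q = [[620,615],[615,5]]
Q^34 = (Q^17)² = [[593,413],[413,180]]
Q^68 = (Q^34)² = [[776,99],[99,677]]
Q^137 = (Q^68)²·Q = [[666,191],[191,475]]
Q^275 = (Q^137)²·Q = [[748,821],[821,909]]
F_275 mod 982 = Q^275[0][1] = 821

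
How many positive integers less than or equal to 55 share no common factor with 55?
40

55 = 5 × 11
φ(n) = n × ∏(1 - 1/p) for each prime p dividing n
φ(55) = 55 × (1 - 1/5) × (1 - 1/11) = 40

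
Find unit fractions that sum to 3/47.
1/16 + 1/752

Greedy algorithm:
3/47: ceiling(47/3) = 16, use 1/16
1/752: ceiling(752/1) = 752, use 1/752
Result: 3/47 = 1/16 + 1/752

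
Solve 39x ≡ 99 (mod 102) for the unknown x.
x ≡ 13 (mod 34)

gcd(39, 102) = 3, which divides 99, so solutions exist.
Divide through by 3: 13x ≡ 33 (mod 34).
Find 13^(-1) mod 34 by the extended Euclidean algorithm:
34 = 2 × 13 + 8  ⟹  8 = (1)·34 + (-2)·13
13 = 1 × 8 + 5  ⟹  5 = (-1)·34 + (3)·13
8 = 1 × 5 + 3  ⟹  3 = (2)·34 + (-5)·13
5 = 1 × 3 + 2  ⟹  2 = (-3)·34 + (8)·13
3 = 1 × 2 + 1  ⟹  1 = (5)·34 + (-13)·13
So (-13)·13 ≡ 1 (mod 34), i.e. 13^(-1) ≡ -13 ≡ 21 (mod 34).
x ≡ 21 × 33 = 693 ≡ 13 (mod 34).
Check: 39 × 13 = 507 ≡ 99 (mod 102).
x ≡ 13 (mod 34), giving 3 solutions mod 102.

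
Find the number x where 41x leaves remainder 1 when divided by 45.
11

gcd(41, 45) = 1, so the inverse exists.
Extended Euclidean algorithm on (45, 41):
45 = 1 × 41 + 4  ⟹  4 = (1)·45 + (-1)·41
41 = 10 × 4 + 1  ⟹  1 = (-10)·45 + (11)·41
So (11)·41 ≡ 1 (mod 45), i.e. 41^(-1) ≡ 11 (mod 45).
Check: 41 × 11 = 451 ≡ 1 (mod 45)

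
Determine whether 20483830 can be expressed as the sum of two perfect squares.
Not possible

Factorization: 20483830 = 2 × 5 × 127^3
By Fermat: n is sum of two squares iff every prime p ≡ 3 (mod 4) appears to even power.
Prime(s) ≡ 3 (mod 4) with odd exponent: [(127, 3)]
Therefore 20483830 cannot be expressed as a² + b².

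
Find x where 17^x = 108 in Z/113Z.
95

Baby-step giant-step with step n = ⌈√113⌉ = 11.
Baby steps 17^j mod 113 (j:value) for j=0..10: 0:1, 1:17, 2:63, 3:54, 4:14, 5:12, 6:91, 7:78, 8:83, 9:55, 10:31.
Giant-step multiplier: 17^(-11) ≡ 17^(112-11) = 17^101 ≡ 110 (mod 113).
Giant steps γ_i = 108·110^i mod 113: γ_0=108, γ_1=15, γ_2=68, γ_3=22, γ_4=47, γ_5=85, γ_6=84, γ_7=87, γ_8=78 (in table at j=7).
x = i·n + j = 8·11 + 7 = 95.
Check: 17^95 ≡ 108 (mod 113).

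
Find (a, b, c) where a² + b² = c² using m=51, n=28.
(1817, 2856, 3385)

Euclid's formula: a = m² - n², b = 2mn, c = m² + n²
m = 51, n = 28
a = 51² - 28² = 2601 - 784 = 1817
b = 2 × 51 × 28 = 2856
c = 51² + 28² = 2601 + 784 = 3385
Verification: 1817² + 2856² = 3301489 + 8156736 = 11458225 = 3385² ✓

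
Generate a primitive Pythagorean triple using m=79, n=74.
(765, 11692, 11717)

Euclid's formula: a = m² - n², b = 2mn, c = m² + n²
m = 79, n = 74
a = 79² - 74² = 6241 - 5476 = 765
b = 2 × 79 × 74 = 11692
c = 79² + 74² = 6241 + 5476 = 11717
Verification: 765² + 11692² = 585225 + 136702864 = 137288089 = 11717² ✓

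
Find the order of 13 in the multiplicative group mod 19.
18

19 is prime, so ord(13) divides φ(19) = 18.
Divisors of 18: 1, 2, 3, 6, 9, 18.
Repeated squaring: 13^1 ≡ 13, 13^2 ≡ 17, 13^4 ≡ 4, 13^8 ≡ 16, 13^16 ≡ 9 (mod 19).
Test 13^d mod 19 for each divisor d in increasing order:
13^1 ≡ 13
13^2 ≡ 17
13^3 = 13^2·13^1 ≡ 12
13^6 = 13^4·13^2 ≡ 11
13^9 = 13^8·13^1 ≡ 18
13^18 = 13^16·13^2 ≡ 1  ← first divisor giving 1
The order is 18.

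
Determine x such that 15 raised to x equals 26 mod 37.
12

Baby-step giant-step with step n = ⌈√37⌉ = 7.
Baby steps 15^j mod 37 (j:value) for j=0..6: 0:1, 1:15, 2:3, 3:8, 4:9, 5:24, 6:27.
Giant-step multiplier: 15^(-7) ≡ 15^(36-7) = 15^29 ≡ 18 (mod 37).
Giant steps γ_i = 26·18^i mod 37: γ_0=26, γ_1=24 (in table at j=5).
x = i·n + j = 1·7 + 5 = 12.
Check: 15^12 ≡ 26 (mod 37).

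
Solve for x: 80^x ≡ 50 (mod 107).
85

Baby-step giant-step with step n = ⌈√107⌉ = 11.
Baby steps 80^j mod 107 (j:value) for j=0..10: 0:1, 1:80, 2:87, 3:5, 4:79, 5:7, 6:25, 7:74, 8:35, 9:18, 10:49.
Giant-step multiplier: 80^(-11) ≡ 80^(106-11) = 80^95 ≡ 96 (mod 107).
Giant steps γ_i = 50·96^i mod 107: γ_0=50, γ_1=92, γ_2=58, γ_3=4, γ_4=63, γ_5=56, γ_6=26, γ_7=35 (in table at j=8).
x = i·n + j = 7·11 + 8 = 85.
Check: 80^85 ≡ 50 (mod 107).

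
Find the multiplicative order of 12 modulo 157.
3

157 is prime, so ord(12) divides φ(157) = 156.
Divisors of 156: 1, 2, 3, 4, 6, 12, 13, 26, 39, 52, 78, 156.
Repeated squaring: 12^1 ≡ 12, 12^2 ≡ 144, 12^4 ≡ 12, 12^8 ≡ 144, 12^16 ≡ 12, 12^32 ≡ 144, 12^64 ≡ 12, 12^128 ≡ 144 (mod 157).
Test 12^d mod 157 for each divisor d in increasing order:
12^1 ≡ 12
12^2 ≡ 144
12^3 = 12^2·12^1 ≡ 1  ← first divisor giving 1
The order is 3.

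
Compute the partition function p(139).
13610949895

p(n) counts ways to write n as a sum of positive integers (order ignored).
Euler's pentagonal recurrence: p(k) = p(k-1) + p(k-2) - p(k-5) - p(k-7) + p(k-12) + p(k-15) - ... (offsets j(3j∓1)/2, signs ++--, p(0)=1, p(<0)=0).
DP table for k = 0..138: p(0)=1, p(1)=1, p(2)=2, p(3)=3, p(4)=5, p(5)=7, p(6)=11, p(7)=15, p(8)=22, p(9)=30, p(10)=42, p(11)=56, p(12)=77, p(13)=101, p(14)=135, p(15)=176, p(16)=231, p(17)=297, p(18)=385, p(19)=490, p(20)=627, p(21)=792, p(22)=1002, p(23)=1255, p(24)=1575, p(25)=1958, p(26)=2436, p(27)=3010, p(28)=3718, p(29)=4565, p(30)=5604, p(31)=6842, p(32)=8349, p(33)=10143, p(34)=12310, p(35)=14883, p(36)=17977, p(37)=21637, p(38)=26015, p(39)=31185, p(40)=37338, p(41)=44583, p(42)=53174, p(43)=63261, p(44)=75175, p(45)=89134, p(46)=105558, p(47)=124754, p(48)=147273, p(49)=173525, p(50)=204226, p(51)=239943, p(52)=281589, p(53)=329931, p(54)=386155, p(55)=451276, p(56)=526823, p(57)=614154, p(58)=715220, p(59)=831820, p(60)=966467, p(61)=1121505, p(62)=1300156, p(63)=1505499, p(64)=1741630, p(65)=2012558, p(66)=2323520, p(67)=2679689, p(68)=3087735, p(69)=3554345, p(70)=4087968, p(71)=4697205, p(72)=5392783, p(73)=6185689, p(74)=7089500, p(75)=8118264, p(76)=9289091, p(77)=10619863, p(78)=12132164, p(79)=13848650, p(80)=15796476, p(81)=18004327, p(82)=20506255, p(83)=23338469, p(84)=26543660, p(85)=30167357, p(86)=34262962, p(87)=38887673, p(88)=44108109, p(89)=49995925, p(90)=56634173, p(91)=64112359, p(92)=72533807, p(93)=82010177, p(94)=92669720, p(95)=104651419, p(96)=118114304, p(97)=133230930, p(98)=150198136, p(99)=169229875, p(100)=190569292, p(101)=214481126, p(102)=241265379, p(103)=271248950, p(104)=304801365, p(105)=342325709, p(106)=384276336, p(107)=431149389, p(108)=483502844, p(109)=541946240, p(110)=607163746, p(111)=679903203, p(112)=761002156, p(113)=851376628, p(114)=952050665, p(115)=1064144451, p(116)=1188908248, p(117)=1327710076, p(118)=1482074143, p(119)=1653668665, p(120)=1844349560, p(121)=2056148051, p(122)=2291320912, p(123)=2552338241, p(124)=2841940500, p(125)=3163127352, p(126)=3519222692, p(127)=3913864295, p(128)=4351078600, p(129)=4835271870, p(130)=5371315400, p(131)=5964539504, p(132)=6620830889, p(133)=7346629512, p(134)=8149040695, p(135)=9035836076, p(136)=10015581680, p(137)=11097645016, p(138)=12292341831.
Final step: p(139) = p(138) + p(137) - p(134) - p(132) + p(127) + p(124) - p(117) - p(113) + p(104) + p(99) - p(88) - p(82) + p(69) + p(62) - p(47) - p(39) + p(22) + p(13)
= 12292341831 + 11097645016 - 8149040695 - 6620830889 + 3913864295 + 2841940500 - 1327710076 - 851376628 + 304801365 + 169229875 - 44108109 - 20506255 + 3554345 + 1300156 - 124754 - 31185 + 1002 + 101
= 13610949895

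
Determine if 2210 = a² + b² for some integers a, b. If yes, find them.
1² + 47² (a=1, b=47)

Factorization: 2210 = 2 × 5 × 13 × 17
By Fermat: n is sum of two squares iff every prime p ≡ 3 (mod 4) appears to even power.
All primes ≡ 3 (mod 4) appear to even power.
Search a = 0, 1, 2, … for 2210 - a² a perfect square: first hit at a = 1: 2210 - 1 = 2209 = 47².
2210 = 1² + 47² = 1 + 2209 ✓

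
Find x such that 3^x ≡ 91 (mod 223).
135

Baby-step giant-step with step n = ⌈√223⌉ = 15.
Baby steps 3^j mod 223 (j:value) for j=0..14: 0:1, 1:3, 2:9, 3:27, 4:81, 5:20, 6:60, 7:180, 8:94, 9:59, 10:177, 11:85, 12:32, 13:96, 14:65.
Giant-step multiplier: 3^(-15) ≡ 3^(222-15) = 3^207 ≡ 215 (mod 223).
Giant steps γ_i = 91·215^i mod 223: γ_0=91, γ_1=164, γ_2=26, γ_3=15, γ_4=103, γ_5=68, γ_6=125, γ_7=115, γ_8=195, γ_9=1 (in table at j=0).
x = i·n + j = 9·15 + 0 = 135.
Check: 3^135 ≡ 91 (mod 223).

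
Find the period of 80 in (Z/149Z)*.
37

149 is prime, so ord(80) divides φ(149) = 148.
Divisors of 148: 1, 2, 4, 37, 74, 148.
Repeated squaring: 80^1 ≡ 80, 80^2 ≡ 142, 80^4 ≡ 49, 80^8 ≡ 17, 80^16 ≡ 140, 80^32 ≡ 81, 80^64 ≡ 5, 80^128 ≡ 25 (mod 149).
Test 80^d mod 149 for each divisor d in increasing order:
80^1 ≡ 80
80^2 ≡ 142
80^4 ≡ 49
80^37 = 80^32·80^4·80^1 ≡ 1  ← first divisor giving 1
The order is 37.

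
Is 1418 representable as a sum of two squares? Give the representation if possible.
7² + 37² (a=7, b=37)

Factorization: 1418 = 2 × 709
By Fermat: n is sum of two squares iff every prime p ≡ 3 (mod 4) appears to even power.
All primes ≡ 3 (mod 4) appear to even power.
Search a = 0, 1, 2, … for 1418 - a² a perfect square: first hit at a = 7: 1418 - 49 = 1369 = 37².
1418 = 7² + 37² = 49 + 1369 ✓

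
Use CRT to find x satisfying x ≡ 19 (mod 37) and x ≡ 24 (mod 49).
759

Using Chinese Remainder Theorem:
M = 37 × 49 = 1813
M1 = 49, M2 = 37
y1 = 49^(-1) mod 37 = 34
y2 = 37^(-1) mod 49 = 4
x = (19×49×34 + 24×37×4) mod 1813 = 759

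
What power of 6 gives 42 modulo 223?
115

Baby-step giant-step with step n = ⌈√223⌉ = 15.
Baby steps 6^j mod 223 (j:value) for j=0..14: 0:1, 1:6, 2:36, 3:216, 4:181, 5:194, 6:49, 7:71, 8:203, 9:103, 10:172, 11:140, 12:171, 13:134, 14:135.
Giant-step multiplier: 6^(-15) ≡ 6^(222-15) = 6^207 ≡ 155 (mod 223).
Giant steps γ_i = 42·155^i mod 223: γ_0=42, γ_1=43, γ_2=198, γ_3=139, γ_4=137, γ_5=50, γ_6=168, γ_7=172 (in table at j=10).
x = i·n + j = 7·15 + 10 = 115.
Check: 6^115 ≡ 42 (mod 223).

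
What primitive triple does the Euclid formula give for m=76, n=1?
(5775, 152, 5777)

Euclid's formula: a = m² - n², b = 2mn, c = m² + n²
m = 76, n = 1
a = 76² - 1² = 5776 - 1 = 5775
b = 2 × 76 × 1 = 152
c = 76² + 1² = 5776 + 1 = 5777
Verification: 5775² + 152² = 33350625 + 23104 = 33373729 = 5777² ✓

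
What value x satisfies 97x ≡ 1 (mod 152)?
105

gcd(97, 152) = 1, so the inverse exists.
Extended Euclidean algorithm on (152, 97):
152 = 1 × 97 + 55  ⟹  55 = (1)·152 + (-1)·97
97 = 1 × 55 + 42  ⟹  42 = (-1)·152 + (2)·97
55 = 1 × 42 + 13  ⟹  13 = (2)·152 + (-3)·97
42 = 3 × 13 + 3  ⟹  3 = (-7)·152 + (11)·97
13 = 4 × 3 + 1  ⟹  1 = (30)·152 + (-47)·97
So (-47)·97 ≡ 1 (mod 152), i.e. 97^(-1) ≡ -47 ≡ 105 (mod 152).
Check: 97 × 105 = 10185 ≡ 1 (mod 152)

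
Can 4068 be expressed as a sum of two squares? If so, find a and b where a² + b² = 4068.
42² + 48² (a=42, b=48)

Factorization: 4068 = 2^2 × 3^2 × 113
By Fermat: n is sum of two squares iff every prime p ≡ 3 (mod 4) appears to even power.
All primes ≡ 3 (mod 4) appear to even power.
Search a = 0, 1, 2, … for 4068 - a² a perfect square: first hit at a = 42: 4068 - 1764 = 2304 = 48².
4068 = 42² + 48² = 1764 + 2304 ✓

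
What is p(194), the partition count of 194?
2366022741845

p(n) counts ways to write n as a sum of positive integers (order ignored).
Euler's pentagonal recurrence: p(k) = p(k-1) + p(k-2) - p(k-5) - p(k-7) + p(k-12) + p(k-15) - ... (offsets j(3j∓1)/2, signs ++--, p(0)=1, p(<0)=0).
DP table for k = 0..193: p(0)=1, p(1)=1, p(2)=2, p(3)=3, p(4)=5, p(5)=7, p(6)=11, p(7)=15, p(8)=22, p(9)=30, p(10)=42, p(11)=56, p(12)=77, p(13)=101, p(14)=135, p(15)=176, p(16)=231, p(17)=297, p(18)=385, p(19)=490, p(20)=627, p(21)=792, p(22)=1002, p(23)=1255, p(24)=1575, p(25)=1958, p(26)=2436, p(27)=3010, p(28)=3718, p(29)=4565, p(30)=5604, p(31)=6842, p(32)=8349, p(33)=10143, p(34)=12310, p(35)=14883, p(36)=17977, p(37)=21637, p(38)=26015, p(39)=31185, p(40)=37338, p(41)=44583, p(42)=53174, p(43)=63261, p(44)=75175, p(45)=89134, p(46)=105558, p(47)=124754, p(48)=147273, p(49)=173525, p(50)=204226, p(51)=239943, p(52)=281589, p(53)=329931, p(54)=386155, p(55)=451276, p(56)=526823, p(57)=614154, p(58)=715220, p(59)=831820, p(60)=966467, p(61)=1121505, p(62)=1300156, p(63)=1505499, p(64)=1741630, p(65)=2012558, p(66)=2323520, p(67)=2679689, p(68)=3087735, p(69)=3554345, p(70)=4087968, p(71)=4697205, p(72)=5392783, p(73)=6185689, p(74)=7089500, p(75)=8118264, p(76)=9289091, p(77)=10619863, p(78)=12132164, p(79)=13848650, p(80)=15796476, p(81)=18004327, p(82)=20506255, p(83)=23338469, p(84)=26543660, p(85)=30167357, p(86)=34262962, p(87)=38887673, p(88)=44108109, p(89)=49995925, p(90)=56634173, p(91)=64112359, p(92)=72533807, p(93)=82010177, p(94)=92669720, p(95)=104651419, p(96)=118114304, p(97)=133230930, p(98)=150198136, p(99)=169229875, p(100)=190569292, p(101)=214481126, p(102)=241265379, p(103)=271248950, p(104)=304801365, p(105)=342325709, p(106)=384276336, p(107)=431149389, p(108)=483502844, p(109)=541946240, p(110)=607163746, p(111)=679903203, p(112)=761002156, p(113)=851376628, p(114)=952050665, p(115)=1064144451, p(116)=1188908248, p(117)=1327710076, p(118)=1482074143, p(119)=1653668665, p(120)=1844349560, p(121)=2056148051, p(122)=2291320912, p(123)=2552338241, p(124)=2841940500, p(125)=3163127352, p(126)=3519222692, p(127)=3913864295, p(128)=4351078600, p(129)=4835271870, p(130)=5371315400, p(131)=5964539504, p(132)=6620830889, p(133)=7346629512, p(134)=8149040695, p(135)=9035836076, p(136)=10015581680, p(137)=11097645016, p(138)=12292341831, p(139)=13610949895, p(140)=15065878135, p(141)=16670689208, p(142)=18440293320, p(143)=20390982757, p(144)=22540654445, p(145)=24908858009, p(146)=27517052599, p(147)=30388671978, p(148)=33549419497, p(149)=37027355200, p(150)=40853235313, p(151)=45060624582, p(152)=49686288421, p(153)=54770336324, p(154)=60356673280, p(155)=66493182097, p(156)=73232243759, p(157)=80630964769, p(158)=88751778802, p(159)=97662728555, p(160)=107438159466, p(161)=118159068427, p(162)=129913904637, p(163)=142798995930, p(164)=156919475295, p(165)=172389800255, p(166)=189334822579, p(167)=207890420102, p(168)=228204732751, p(169)=250438925115, p(170)=274768617130, p(171)=301384802048, p(172)=330495499613, p(173)=362326859895, p(174)=397125074750, p(175)=435157697830, p(176)=476715857290, p(177)=522115831195, p(178)=571701605655, p(179)=625846753120, p(180)=684957390936, p(181)=749474411781, p(182)=819876908323, p(183)=896684817527, p(184)=980462880430, p(185)=1071823774337, p(186)=1171432692373, p(187)=1280011042268, p(188)=1398341745571, p(189)=1527273599625, p(190)=1667727404093, p(191)=1820701100652, p(192)=1987276856363, p(193)=2168627105469.
Final step: p(194) = p(193) + p(192) - p(189) - p(187) + p(182) + p(179) - p(172) - p(168) + p(159) + p(154) - p(143) - p(137) + p(124) + p(117) - p(102) - p(94) + p(77) + p(68) - p(49) - p(39) + p(18) + p(7)
= 2168627105469 + 1987276856363 - 1527273599625 - 1280011042268 + 819876908323 + 625846753120 - 330495499613 - 228204732751 + 97662728555 + 60356673280 - 20390982757 - 11097645016 + 2841940500 + 1327710076 - 241265379 - 92669720 + 10619863 + 3087735 - 173525 - 31185 + 385 + 15
= 2366022741845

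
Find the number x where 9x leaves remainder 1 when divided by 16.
9

gcd(9, 16) = 1, so the inverse exists.
Extended Euclidean algorithm on (16, 9):
16 = 1 × 9 + 7  ⟹  7 = (1)·16 + (-1)·9
9 = 1 × 7 + 2  ⟹  2 = (-1)·16 + (2)·9
7 = 3 × 2 + 1  ⟹  1 = (4)·16 + (-7)·9
So (-7)·9 ≡ 1 (mod 16), i.e. 9^(-1) ≡ -7 ≡ 9 (mod 16).
Check: 9 × 9 = 81 ≡ 1 (mod 16)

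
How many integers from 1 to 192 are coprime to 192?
64

192 = 2^6 × 3
φ(n) = n × ∏(1 - 1/p) for each prime p dividing n
φ(192) = 192 × (1 - 1/2) × (1 - 1/3) = 64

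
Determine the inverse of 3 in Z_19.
13

gcd(3, 19) = 1, so the inverse exists.
Extended Euclidean algorithm on (19, 3):
19 = 6 × 3 + 1  ⟹  1 = (1)·19 + (-6)·3
So (-6)·3 ≡ 1 (mod 19), i.e. 3^(-1) ≡ -6 ≡ 13 (mod 19).
Check: 3 × 13 = 39 ≡ 1 (mod 19)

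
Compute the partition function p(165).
172389800255

p(n) counts ways to write n as a sum of positive integers (order ignored).
Euler's pentagonal recurrence: p(k) = p(k-1) + p(k-2) - p(k-5) - p(k-7) + p(k-12) + p(k-15) - ... (offsets j(3j∓1)/2, signs ++--, p(0)=1, p(<0)=0).
DP table for k = 0..164: p(0)=1, p(1)=1, p(2)=2, p(3)=3, p(4)=5, p(5)=7, p(6)=11, p(7)=15, p(8)=22, p(9)=30, p(10)=42, p(11)=56, p(12)=77, p(13)=101, p(14)=135, p(15)=176, p(16)=231, p(17)=297, p(18)=385, p(19)=490, p(20)=627, p(21)=792, p(22)=1002, p(23)=1255, p(24)=1575, p(25)=1958, p(26)=2436, p(27)=3010, p(28)=3718, p(29)=4565, p(30)=5604, p(31)=6842, p(32)=8349, p(33)=10143, p(34)=12310, p(35)=14883, p(36)=17977, p(37)=21637, p(38)=26015, p(39)=31185, p(40)=37338, p(41)=44583, p(42)=53174, p(43)=63261, p(44)=75175, p(45)=89134, p(46)=105558, p(47)=124754, p(48)=147273, p(49)=173525, p(50)=204226, p(51)=239943, p(52)=281589, p(53)=329931, p(54)=386155, p(55)=451276, p(56)=526823, p(57)=614154, p(58)=715220, p(59)=831820, p(60)=966467, p(61)=1121505, p(62)=1300156, p(63)=1505499, p(64)=1741630, p(65)=2012558, p(66)=2323520, p(67)=2679689, p(68)=3087735, p(69)=3554345, p(70)=4087968, p(71)=4697205, p(72)=5392783, p(73)=6185689, p(74)=7089500, p(75)=8118264, p(76)=9289091, p(77)=10619863, p(78)=12132164, p(79)=13848650, p(80)=15796476, p(81)=18004327, p(82)=20506255, p(83)=23338469, p(84)=26543660, p(85)=30167357, p(86)=34262962, p(87)=38887673, p(88)=44108109, p(89)=49995925, p(90)=56634173, p(91)=64112359, p(92)=72533807, p(93)=82010177, p(94)=92669720, p(95)=104651419, p(96)=118114304, p(97)=133230930, p(98)=150198136, p(99)=169229875, p(100)=190569292, p(101)=214481126, p(102)=241265379, p(103)=271248950, p(104)=304801365, p(105)=342325709, p(106)=384276336, p(107)=431149389, p(108)=483502844, p(109)=541946240, p(110)=607163746, p(111)=679903203, p(112)=761002156, p(113)=851376628, p(114)=952050665, p(115)=1064144451, p(116)=1188908248, p(117)=1327710076, p(118)=1482074143, p(119)=1653668665, p(120)=1844349560, p(121)=2056148051, p(122)=2291320912, p(123)=2552338241, p(124)=2841940500, p(125)=3163127352, p(126)=3519222692, p(127)=3913864295, p(128)=4351078600, p(129)=4835271870, p(130)=5371315400, p(131)=5964539504, p(132)=6620830889, p(133)=7346629512, p(134)=8149040695, p(135)=9035836076, p(136)=10015581680, p(137)=11097645016, p(138)=12292341831, p(139)=13610949895, p(140)=15065878135, p(141)=16670689208, p(142)=18440293320, p(143)=20390982757, p(144)=22540654445, p(145)=24908858009, p(146)=27517052599, p(147)=30388671978, p(148)=33549419497, p(149)=37027355200, p(150)=40853235313, p(151)=45060624582, p(152)=49686288421, p(153)=54770336324, p(154)=60356673280, p(155)=66493182097, p(156)=73232243759, p(157)=80630964769, p(158)=88751778802, p(159)=97662728555, p(160)=107438159466, p(161)=118159068427, p(162)=129913904637, p(163)=142798995930, p(164)=156919475295.
Final step: p(165) = p(164) + p(163) - p(160) - p(158) + p(153) + p(150) - p(143) - p(139) + p(130) + p(125) - p(114) - p(108) + p(95) + p(88) - p(73) - p(65) + p(48) + p(39) - p(20) - p(10)
= 156919475295 + 142798995930 - 107438159466 - 88751778802 + 54770336324 + 40853235313 - 20390982757 - 13610949895 + 5371315400 + 3163127352 - 952050665 - 483502844 + 104651419 + 44108109 - 6185689 - 2012558 + 147273 + 31185 - 627 - 42
= 172389800255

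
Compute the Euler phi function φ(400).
160

400 = 2^4 × 5^2
φ(n) = n × ∏(1 - 1/p) for each prime p dividing n
φ(400) = 400 × (1 - 1/2) × (1 - 1/5) = 160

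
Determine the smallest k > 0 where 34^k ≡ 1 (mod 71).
14

71 is prime, so ord(34) divides φ(71) = 70.
Divisors of 70: 1, 2, 5, 7, 10, 14, 35, 70.
Repeated squaring: 34^1 ≡ 34, 34^2 ≡ 20, 34^4 ≡ 45, 34^8 ≡ 37, 34^16 ≡ 20, 34^32 ≡ 45, 34^64 ≡ 37 (mod 71).
Test 34^d mod 71 for each divisor d in increasing order:
34^1 ≡ 34
34^2 ≡ 20
34^5 = 34^4·34^1 ≡ 39
34^7 = 34^4·34^2·34^1 ≡ 70
34^10 = 34^8·34^2 ≡ 30
34^14 = 34^8·34^4·34^2 ≡ 1  ← first divisor giving 1
The order is 14.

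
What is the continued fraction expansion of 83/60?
[1; 2, 1, 1, 1, 1, 4]

Euclidean algorithm steps:
83 = 1 × 60 + 23
60 = 2 × 23 + 14
23 = 1 × 14 + 9
14 = 1 × 9 + 5
9 = 1 × 5 + 4
5 = 1 × 4 + 1
4 = 4 × 1 + 0
Continued fraction: [1; 2, 1, 1, 1, 1, 4]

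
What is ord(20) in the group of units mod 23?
22

23 is prime, so ord(20) divides φ(23) = 22.
Divisors of 22: 1, 2, 11, 22.
Repeated squaring: 20^1 ≡ 20, 20^2 ≡ 9, 20^4 ≡ 12, 20^8 ≡ 6, 20^16 ≡ 13 (mod 23).
Test 20^d mod 23 for each divisor d in increasing order:
20^1 ≡ 20
20^2 ≡ 9
20^11 = 20^8·20^2·20^1 ≡ 22
20^22 = 20^16·20^4·20^2 ≡ 1  ← first divisor giving 1
The order is 22.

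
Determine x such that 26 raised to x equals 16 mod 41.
32

Baby-step giant-step with step n = ⌈√41⌉ = 7.
Baby steps 26^j mod 41 (j:value) for j=0..6: 0:1, 1:26, 2:20, 3:28, 4:31, 5:27, 6:5.
Giant-step multiplier: 26^(-7) ≡ 26^(40-7) = 26^33 ≡ 6 (mod 41).
Giant steps γ_i = 16·6^i mod 41: γ_0=16, γ_1=14, γ_2=2, γ_3=12, γ_4=31 (in table at j=4).
x = i·n + j = 4·7 + 4 = 32.
Check: 26^32 ≡ 16 (mod 41).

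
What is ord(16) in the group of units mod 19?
9

19 is prime, so ord(16) divides φ(19) = 18.
Divisors of 18: 1, 2, 3, 6, 9, 18.
Repeated squaring: 16^1 ≡ 16, 16^2 ≡ 9, 16^4 ≡ 5, 16^8 ≡ 6, 16^16 ≡ 17 (mod 19).
Test 16^d mod 19 for each divisor d in increasing order:
16^1 ≡ 16
16^2 ≡ 9
16^3 = 16^2·16^1 ≡ 11
16^6 = 16^4·16^2 ≡ 7
16^9 = 16^8·16^1 ≡ 1  ← first divisor giving 1
The order is 9.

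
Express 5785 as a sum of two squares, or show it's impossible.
3² + 76² (a=3, b=76)

Factorization: 5785 = 5 × 13 × 89
By Fermat: n is sum of two squares iff every prime p ≡ 3 (mod 4) appears to even power.
All primes ≡ 3 (mod 4) appear to even power.
Search a = 0, 1, 2, … for 5785 - a² a perfect square: first hit at a = 3: 5785 - 9 = 5776 = 76².
5785 = 3² + 76² = 9 + 5776 ✓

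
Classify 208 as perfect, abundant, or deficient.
abundant

Proper divisors of 208: sum = 1 + 2 + 4 + 8 + 13 + 16 + 26 + 52 + 104 = 226
Since 226 > 208, 208 is abundant.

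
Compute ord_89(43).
88

89 is prime, so ord(43) divides φ(89) = 88.
Divisors of 88: 1, 2, 4, 8, 11, 22, 44, 88.
Repeated squaring: 43^1 ≡ 43, 43^2 ≡ 69, 43^4 ≡ 44, 43^8 ≡ 67, 43^16 ≡ 39, 43^32 ≡ 8, 43^64 ≡ 64 (mod 89).
Test 43^d mod 89 for each divisor d in increasing order:
43^1 ≡ 43
43^2 ≡ 69
43^4 ≡ 44
43^8 ≡ 67
43^11 = 43^8·43^2·43^1 ≡ 52
43^22 = 43^16·43^4·43^2 ≡ 34
43^44 = 43^32·43^8·43^4 ≡ 88
43^88 = 43^64·43^16·43^8 ≡ 1  ← first divisor giving 1
The order is 88.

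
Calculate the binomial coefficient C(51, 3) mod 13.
12

Using Lucas' theorem:
Write n=51 and k=3 in base 13:
n in base 13: [3, 12]
k in base 13: [0, 3]
C(51,3) mod 13 = ∏ C(n_i, k_i) mod 13
Digit binomials (mod 13): C(3,0) = 1; C(12,3) = 220 ≡ 12
Product: 1 × 12 = 12 ≡ 12 (mod 13)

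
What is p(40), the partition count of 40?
37338

p(n) counts ways to write n as a sum of positive integers (order ignored).
Euler's pentagonal recurrence: p(k) = p(k-1) + p(k-2) - p(k-5) - p(k-7) + p(k-12) + p(k-15) - ... (offsets j(3j∓1)/2, signs ++--, p(0)=1, p(<0)=0).
DP table for k = 0..39: p(0)=1, p(1)=1, p(2)=2, p(3)=3, p(4)=5, p(5)=7, p(6)=11, p(7)=15, p(8)=22, p(9)=30, p(10)=42, p(11)=56, p(12)=77, p(13)=101, p(14)=135, p(15)=176, p(16)=231, p(17)=297, p(18)=385, p(19)=490, p(20)=627, p(21)=792, p(22)=1002, p(23)=1255, p(24)=1575, p(25)=1958, p(26)=2436, p(27)=3010, p(28)=3718, p(29)=4565, p(30)=5604, p(31)=6842, p(32)=8349, p(33)=10143, p(34)=12310, p(35)=14883, p(36)=17977, p(37)=21637, p(38)=26015, p(39)=31185.
Final step: p(40) = p(39) + p(38) - p(35) - p(33) + p(28) + p(25) - p(18) - p(14) + p(5) + p(0)
= 31185 + 26015 - 14883 - 10143 + 3718 + 1958 - 385 - 135 + 7 + 1
= 37338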